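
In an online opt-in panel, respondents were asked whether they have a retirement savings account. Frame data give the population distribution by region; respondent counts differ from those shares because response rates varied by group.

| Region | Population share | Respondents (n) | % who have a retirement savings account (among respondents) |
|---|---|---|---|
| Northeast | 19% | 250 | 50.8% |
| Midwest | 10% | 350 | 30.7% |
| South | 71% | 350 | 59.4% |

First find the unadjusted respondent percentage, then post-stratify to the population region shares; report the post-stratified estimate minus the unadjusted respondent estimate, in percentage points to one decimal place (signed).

+8.3 percentage points

Unadjusted (pooled respondent) estimate weights by respondent counts:
  (250/950)×50.8 + (350/950)×30.7 + (350/950)×59.4 = 46.5632%
Post-stratifying to population shares instead:
  0.19×50.8 + 0.1×30.7 + 0.71×59.4 = 54.896%
Difference = 54.896 − 46.5632 = 8.3328 pp.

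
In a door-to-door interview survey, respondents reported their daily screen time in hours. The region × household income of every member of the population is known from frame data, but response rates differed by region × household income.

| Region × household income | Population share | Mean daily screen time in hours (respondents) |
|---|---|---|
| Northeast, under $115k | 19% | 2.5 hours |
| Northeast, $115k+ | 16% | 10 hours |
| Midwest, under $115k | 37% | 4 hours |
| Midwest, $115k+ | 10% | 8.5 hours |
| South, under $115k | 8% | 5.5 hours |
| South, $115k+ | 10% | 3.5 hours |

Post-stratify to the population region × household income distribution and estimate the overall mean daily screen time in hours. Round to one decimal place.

Each cell contributes population-share × respondent value:
  Northeast, under $115k: 0.19 × 2.5 = 0.475
  Northeast, $115k+: 0.16 × 10 = 1.6
  Midwest, under $115k: 0.37 × 4 = 1.48
  Midwest, $115k+: 0.1 × 8.5 = 0.85
  South, under $115k: 0.08 × 5.5 = 0.44
  South, $115k+: 0.1 × 3.5 = 0.35
Post-stratified estimate = 5.195 → 5.2.

5.2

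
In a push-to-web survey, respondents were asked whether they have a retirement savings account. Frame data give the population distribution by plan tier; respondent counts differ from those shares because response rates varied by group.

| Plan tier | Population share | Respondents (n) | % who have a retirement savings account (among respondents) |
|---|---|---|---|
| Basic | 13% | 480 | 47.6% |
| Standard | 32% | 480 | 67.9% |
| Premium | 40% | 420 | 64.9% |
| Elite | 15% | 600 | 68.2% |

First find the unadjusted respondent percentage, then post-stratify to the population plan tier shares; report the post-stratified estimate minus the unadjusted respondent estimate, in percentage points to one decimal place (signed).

Unadjusted (pooled respondent) estimate weights by respondent counts:
  (480/1980)×47.6 + (480/1980)×67.9 + (420/1980)×64.9 + (600/1980)×68.2 = 62.4333%
Reweighting by population plan tier shares:
  0.13×47.6 + 0.32×67.9 + 0.4×64.9 + 0.15×68.2 = 64.106%
Difference = 64.106 − 62.4333 = 1.6727 pp.

+1.7 percentage points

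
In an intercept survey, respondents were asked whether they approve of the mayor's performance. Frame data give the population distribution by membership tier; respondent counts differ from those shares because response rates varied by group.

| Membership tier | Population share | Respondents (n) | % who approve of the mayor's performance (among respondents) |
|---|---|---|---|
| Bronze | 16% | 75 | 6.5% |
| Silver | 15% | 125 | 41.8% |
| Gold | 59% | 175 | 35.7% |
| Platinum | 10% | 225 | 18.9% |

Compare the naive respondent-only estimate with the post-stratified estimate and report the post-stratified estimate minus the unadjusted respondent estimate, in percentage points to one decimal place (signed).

+3.2 percentage points

Unadjusted (pooled respondent) estimate weights by respondent counts:
  (75/600)×6.5 + (125/600)×41.8 + (175/600)×35.7 + (225/600)×18.9 = 27.0208%
Post-stratifying to population shares instead:
  0.16×6.5 + 0.15×41.8 + 0.59×35.7 + 0.1×18.9 = 30.263%
Difference = 30.263 − 27.0208 = 3.2422 pp.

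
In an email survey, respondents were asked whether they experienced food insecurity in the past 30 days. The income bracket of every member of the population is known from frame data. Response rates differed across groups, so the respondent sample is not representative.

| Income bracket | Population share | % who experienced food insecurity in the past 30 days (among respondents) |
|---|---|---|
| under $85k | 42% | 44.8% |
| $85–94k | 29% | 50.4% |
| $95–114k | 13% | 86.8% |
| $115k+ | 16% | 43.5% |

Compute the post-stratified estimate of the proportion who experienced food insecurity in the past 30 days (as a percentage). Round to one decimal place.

51.7%

Post-stratification weights by population share, not respondent share:
  under $85k: 0.42 × 44.8 = 18.816
  $85–94k: 0.29 × 50.4 = 14.616
  $95–114k: 0.13 × 86.8 = 11.284
  $115k+: 0.16 × 43.5 = 6.96
Post-stratified estimate = 51.676 → 51.7%.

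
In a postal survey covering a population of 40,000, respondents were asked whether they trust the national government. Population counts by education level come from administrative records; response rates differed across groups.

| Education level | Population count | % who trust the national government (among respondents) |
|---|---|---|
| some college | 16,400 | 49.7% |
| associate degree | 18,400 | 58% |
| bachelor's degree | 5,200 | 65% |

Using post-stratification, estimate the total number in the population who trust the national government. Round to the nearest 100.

Each cell contributes its population count × the respondent rate:
  some college: 16,400 × 49.7% = 8150.8
  associate degree: 18,400 × 58% = 10,672
  bachelor's degree: 5,200 × 65% = 3380
Estimated total = 22202.8 → 22,200.

22,200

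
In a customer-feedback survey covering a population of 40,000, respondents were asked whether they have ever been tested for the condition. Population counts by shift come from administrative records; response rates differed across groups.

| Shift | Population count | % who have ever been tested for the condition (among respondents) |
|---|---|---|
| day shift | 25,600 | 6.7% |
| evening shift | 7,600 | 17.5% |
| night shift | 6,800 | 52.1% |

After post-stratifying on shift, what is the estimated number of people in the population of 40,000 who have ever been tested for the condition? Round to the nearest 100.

Estimated count per cell = population count × respondent percentage:
  day shift: 25,600 × 6.7% = 1715.2
  evening shift: 7,600 × 17.5% = 1330
  night shift: 6,800 × 52.1% = 3542.8
Estimated total = 6588 → 6,600.

6,600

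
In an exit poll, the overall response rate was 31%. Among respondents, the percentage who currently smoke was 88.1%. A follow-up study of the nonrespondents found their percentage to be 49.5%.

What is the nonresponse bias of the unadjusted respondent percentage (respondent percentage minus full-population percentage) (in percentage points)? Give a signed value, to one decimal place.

+26.6 percentage points

Nonresponse fraction = 1 − 0.31 = 0.69.
Bias = (nonresponse fraction) × (respondent percentage − nonrespondent percentage)
     = 0.69 × (88.1 − 49.5) = 0.69 × 38.6 = 26.634.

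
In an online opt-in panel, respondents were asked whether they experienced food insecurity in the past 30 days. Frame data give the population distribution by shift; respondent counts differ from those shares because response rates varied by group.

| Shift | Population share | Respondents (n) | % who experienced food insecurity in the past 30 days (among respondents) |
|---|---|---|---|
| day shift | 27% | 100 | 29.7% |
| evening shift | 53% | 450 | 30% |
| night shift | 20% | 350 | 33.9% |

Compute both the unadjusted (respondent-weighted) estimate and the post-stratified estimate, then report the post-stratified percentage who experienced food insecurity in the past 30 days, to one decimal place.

Naive respondent-only estimate (weights = respondent counts):
  (100/900)×29.7 + (450/900)×30 + (350/900)×33.9 = 31.4833%
Post-stratified estimate weights by population shares:
  0.27×29.7 + 0.53×30 + 0.2×33.9 = 30.699%

30.7%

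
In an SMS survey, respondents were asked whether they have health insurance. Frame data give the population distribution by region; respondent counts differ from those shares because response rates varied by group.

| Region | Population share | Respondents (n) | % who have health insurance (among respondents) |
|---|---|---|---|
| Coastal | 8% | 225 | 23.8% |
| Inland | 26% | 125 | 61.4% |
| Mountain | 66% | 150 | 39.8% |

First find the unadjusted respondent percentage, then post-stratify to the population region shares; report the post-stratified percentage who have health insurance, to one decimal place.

Unadjusted (pooled respondent) estimate weights by respondent counts:
  (225/500)×23.8 + (125/500)×61.4 + (150/500)×39.8 = 38%
Post-stratifying to population shares instead:
  0.08×23.8 + 0.26×61.4 + 0.66×39.8 = 44.136%

44.1%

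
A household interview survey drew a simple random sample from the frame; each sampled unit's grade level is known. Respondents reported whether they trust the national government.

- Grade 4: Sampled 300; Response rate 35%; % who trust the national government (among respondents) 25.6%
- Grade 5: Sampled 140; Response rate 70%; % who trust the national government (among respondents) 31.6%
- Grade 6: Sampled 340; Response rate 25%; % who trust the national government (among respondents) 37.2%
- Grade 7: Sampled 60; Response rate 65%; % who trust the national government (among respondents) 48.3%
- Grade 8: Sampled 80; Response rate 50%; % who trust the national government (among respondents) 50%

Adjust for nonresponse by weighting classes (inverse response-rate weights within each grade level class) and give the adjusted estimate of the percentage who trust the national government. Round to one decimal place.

34.4%

Inverse-response-rate weighting restores each class to its sampled count, so class totals weight by n_sampled:
  Grade 4: 300 × 25.6 = 7680
  Grade 5: 140 × 31.6 = 4424
  Grade 6: 340 × 37.2 = 12648
  Grade 7: 60 × 48.3 = 2898
  Grade 8: 80 × 50 = 4000
Adjusted estimate = 31,650 / 920 = 34.4022 → 34.4%.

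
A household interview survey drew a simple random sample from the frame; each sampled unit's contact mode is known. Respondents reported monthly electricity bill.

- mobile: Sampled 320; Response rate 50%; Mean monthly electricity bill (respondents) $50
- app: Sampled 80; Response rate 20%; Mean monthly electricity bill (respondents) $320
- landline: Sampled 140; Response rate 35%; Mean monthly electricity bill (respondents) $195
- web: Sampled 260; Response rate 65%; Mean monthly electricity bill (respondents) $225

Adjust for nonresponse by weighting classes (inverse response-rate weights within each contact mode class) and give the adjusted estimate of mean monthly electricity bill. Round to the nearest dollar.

$159

Weighting each respondent by the inverse class response rate inflates each class back to its sampled size, so the class weight is n_sampled:
  mobile: 320 × 50 = 16,000
  app: 80 × 320 = 25,600
  landline: 140 × 195 = 27,300
  web: 260 × 225 = 58,500
Adjusted estimate = 127,400 / 800 = 159.25 → $159.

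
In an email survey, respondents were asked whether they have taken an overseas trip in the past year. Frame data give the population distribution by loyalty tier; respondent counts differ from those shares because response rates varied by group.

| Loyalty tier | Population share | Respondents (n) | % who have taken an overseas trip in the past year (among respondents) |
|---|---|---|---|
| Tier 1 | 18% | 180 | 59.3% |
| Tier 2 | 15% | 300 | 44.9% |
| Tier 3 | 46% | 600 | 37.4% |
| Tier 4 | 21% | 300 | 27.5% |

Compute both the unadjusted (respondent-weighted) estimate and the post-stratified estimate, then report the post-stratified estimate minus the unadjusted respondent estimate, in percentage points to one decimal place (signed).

Unadjusted (pooled respondent) estimate weights by respondent counts:
  (180/1380)×59.3 + (300/1380)×44.9 + (600/1380)×37.4 + (300/1380)×27.5 = 39.7348%
Post-stratified estimate weights by population shares:
  0.18×59.3 + 0.15×44.9 + 0.46×37.4 + 0.21×27.5 = 40.388%
Difference = 40.388 − 39.7348 = 0.6532 pp.

+0.7 percentage points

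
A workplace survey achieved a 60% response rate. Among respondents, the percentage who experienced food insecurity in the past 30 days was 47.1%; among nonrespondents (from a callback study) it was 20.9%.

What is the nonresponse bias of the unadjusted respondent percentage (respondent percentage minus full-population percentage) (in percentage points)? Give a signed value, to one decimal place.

Nonresponse fraction = 1 − 0.6 = 0.4.
Bias = (nonresponse fraction) × (respondent percentage − nonrespondent percentage)
     = 0.4 × (47.1 − 20.9) = 0.4 × 26.2 = 10.48.

+10.5 percentage points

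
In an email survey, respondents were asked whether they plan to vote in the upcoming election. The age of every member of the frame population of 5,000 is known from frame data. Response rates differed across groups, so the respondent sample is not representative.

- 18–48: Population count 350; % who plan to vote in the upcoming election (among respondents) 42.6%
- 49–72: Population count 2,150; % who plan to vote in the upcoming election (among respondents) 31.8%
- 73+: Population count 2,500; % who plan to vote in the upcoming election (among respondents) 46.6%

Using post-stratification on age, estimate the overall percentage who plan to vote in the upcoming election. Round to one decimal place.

40.0%

Each cell contributes population-share × respondent value:
  18–48: (350/5,000) × 42.6 = 2.982
  49–72: (2,150/5,000) × 31.8 = 13.674
  73+: (2,500/5,000) × 46.6 = 23.3
Post-stratified estimate = 39.956 → 40.0%.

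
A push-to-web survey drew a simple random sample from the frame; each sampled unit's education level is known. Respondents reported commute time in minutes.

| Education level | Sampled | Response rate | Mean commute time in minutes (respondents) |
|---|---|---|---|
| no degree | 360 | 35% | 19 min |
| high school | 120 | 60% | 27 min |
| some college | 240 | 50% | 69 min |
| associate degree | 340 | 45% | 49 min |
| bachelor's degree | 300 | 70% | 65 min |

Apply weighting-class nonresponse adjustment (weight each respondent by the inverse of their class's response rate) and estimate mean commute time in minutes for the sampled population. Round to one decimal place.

46.2

With weight = n_sampled/n_responded per class, the weighted class total is n_sampled:
  no degree: 360 × 19 = 6840
  high school: 120 × 27 = 3240
  some college: 240 × 69 = 16,560
  associate degree: 340 × 49 = 16,660
  bachelor's degree: 300 × 65 = 19,500
Adjusted estimate = 62,800 / 1,360 = 46.1765 → 46.2.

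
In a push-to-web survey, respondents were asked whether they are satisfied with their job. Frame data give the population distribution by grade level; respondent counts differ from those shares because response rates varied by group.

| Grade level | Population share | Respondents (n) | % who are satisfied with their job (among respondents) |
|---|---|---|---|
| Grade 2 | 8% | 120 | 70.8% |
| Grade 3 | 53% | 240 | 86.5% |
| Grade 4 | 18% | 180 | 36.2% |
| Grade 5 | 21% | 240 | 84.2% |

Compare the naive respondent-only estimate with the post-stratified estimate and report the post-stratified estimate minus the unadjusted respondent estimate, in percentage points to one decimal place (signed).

+3.9 percentage points

Naive respondent-only estimate (weights = respondent counts):
  (120/780)×70.8 + (240/780)×86.5 + (180/780)×36.2 + (240/780)×84.2 = 71.7692%
Reweighting by population grade level shares:
  0.08×70.8 + 0.53×86.5 + 0.18×36.2 + 0.21×84.2 = 75.707%
Difference = 75.707 − 71.7692 = 3.9378 pp.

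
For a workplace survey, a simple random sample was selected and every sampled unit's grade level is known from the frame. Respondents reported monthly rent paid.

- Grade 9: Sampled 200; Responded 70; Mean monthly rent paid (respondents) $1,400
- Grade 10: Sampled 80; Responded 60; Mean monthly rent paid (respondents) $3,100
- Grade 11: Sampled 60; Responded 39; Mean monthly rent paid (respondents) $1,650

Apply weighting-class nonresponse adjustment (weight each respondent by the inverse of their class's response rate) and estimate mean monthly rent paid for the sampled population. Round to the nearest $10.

Response rates by class: Grade 9 70/200 = 35%, Grade 10 60/80 = 75%, Grade 11 39/60 = 65%.
With weight = n_sampled/n_responded per class, the weighted class total is n_sampled:
  Grade 9: 200 × 1400 = 280,000
  Grade 10: 80 × 3100 = 248,000
  Grade 11: 60 × 1650 = 99,000
Adjusted estimate = 627,000 / 340 = 1844.12 → $1,840.

$1,840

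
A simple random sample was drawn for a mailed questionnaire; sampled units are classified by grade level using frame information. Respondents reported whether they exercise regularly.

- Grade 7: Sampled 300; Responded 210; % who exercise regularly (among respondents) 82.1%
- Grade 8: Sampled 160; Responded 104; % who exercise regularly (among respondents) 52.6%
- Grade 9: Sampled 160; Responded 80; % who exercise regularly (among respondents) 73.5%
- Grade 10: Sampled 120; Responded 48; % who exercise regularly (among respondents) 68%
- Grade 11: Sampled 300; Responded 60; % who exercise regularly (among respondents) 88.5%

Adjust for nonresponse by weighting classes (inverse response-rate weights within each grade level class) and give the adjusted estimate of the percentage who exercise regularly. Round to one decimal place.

Class response rates: Grade 7 210/300 = 70%, Grade 8 104/160 = 65%, Grade 9 80/160 = 50%, Grade 10 48/120 = 40%, Grade 11 60/300 = 20%.
Inverse-response-rate weighting restores each class to its sampled count, so class totals weight by n_sampled:
  Grade 7: 300 × 82.1 = 24,630
  Grade 8: 160 × 52.6 = 8416
  Grade 9: 160 × 73.5 = 11,760
  Grade 10: 120 × 68 = 8160
  Grade 11: 300 × 88.5 = 26,550
Adjusted estimate = 79,516 / 1,040 = 76.4577 → 76.5%.

76.5%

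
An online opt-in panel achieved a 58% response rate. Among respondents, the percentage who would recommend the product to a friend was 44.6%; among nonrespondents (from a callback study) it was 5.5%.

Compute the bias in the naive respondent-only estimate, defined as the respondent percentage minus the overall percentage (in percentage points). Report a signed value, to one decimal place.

Nonresponse fraction = 1 − 0.58 = 0.42.
Bias = (nonresponse fraction) × (respondent percentage − nonrespondent percentage)
     = 0.42 × (44.6 − 5.5) = 0.42 × 39.1 = 16.422.

+16.4 percentage points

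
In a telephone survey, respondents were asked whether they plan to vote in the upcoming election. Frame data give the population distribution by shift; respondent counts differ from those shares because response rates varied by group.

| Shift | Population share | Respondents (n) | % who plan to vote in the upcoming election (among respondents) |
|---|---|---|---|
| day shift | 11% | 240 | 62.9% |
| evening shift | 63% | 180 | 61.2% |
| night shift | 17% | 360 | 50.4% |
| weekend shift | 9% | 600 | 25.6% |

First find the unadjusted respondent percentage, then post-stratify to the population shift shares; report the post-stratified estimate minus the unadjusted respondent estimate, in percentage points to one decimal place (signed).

+13.1 percentage points

Unadjusted (pooled respondent) estimate weights by respondent counts:
  (240/1380)×62.9 + (180/1380)×61.2 + (360/1380)×50.4 + (600/1380)×25.6 = 43.2%
Post-stratified estimate weights by population shares:
  0.11×62.9 + 0.63×61.2 + 0.17×50.4 + 0.09×25.6 = 56.347%
Difference = 56.347 − 43.2 = 13.147 pp.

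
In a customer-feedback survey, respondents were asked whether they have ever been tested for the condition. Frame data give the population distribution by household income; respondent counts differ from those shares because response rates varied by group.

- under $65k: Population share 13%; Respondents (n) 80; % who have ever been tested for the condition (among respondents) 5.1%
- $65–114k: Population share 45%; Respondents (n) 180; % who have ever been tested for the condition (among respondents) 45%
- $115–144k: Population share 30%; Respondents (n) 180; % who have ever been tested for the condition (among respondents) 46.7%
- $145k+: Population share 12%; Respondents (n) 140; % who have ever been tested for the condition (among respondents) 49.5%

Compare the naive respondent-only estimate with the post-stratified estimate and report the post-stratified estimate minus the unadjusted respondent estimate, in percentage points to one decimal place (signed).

Without adjustment, the pooled respondent share is:
  (80/580)×5.1 + (180/580)×45 + (180/580)×46.7 + (140/580)×49.5 = 41.1103%
Post-stratified estimate weights by population shares:
  0.13×5.1 + 0.45×45 + 0.3×46.7 + 0.12×49.5 = 40.863%
Difference = 40.863 − 41.1103 = -0.2473 pp.

-0.2 percentage points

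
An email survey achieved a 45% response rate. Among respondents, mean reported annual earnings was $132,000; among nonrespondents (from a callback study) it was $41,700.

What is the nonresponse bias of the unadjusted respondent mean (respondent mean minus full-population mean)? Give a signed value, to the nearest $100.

Nonresponse fraction = 1 − 0.45 = 0.55.
Bias = (nonresponse fraction) × (respondent mean − nonrespondent mean)
     = 0.55 × (132,000 − 41,700) = 0.55 × 90,300 = 49,665.

+$49,700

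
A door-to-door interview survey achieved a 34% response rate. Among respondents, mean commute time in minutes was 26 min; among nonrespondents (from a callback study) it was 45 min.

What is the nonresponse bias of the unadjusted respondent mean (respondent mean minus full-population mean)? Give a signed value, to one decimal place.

Nonresponse fraction = 1 − 0.34 = 0.66.
Bias = (nonresponse fraction) × (respondent mean − nonrespondent mean)
     = 0.66 × (26 − 45) = 0.66 × -19 = -12.54.

-12.5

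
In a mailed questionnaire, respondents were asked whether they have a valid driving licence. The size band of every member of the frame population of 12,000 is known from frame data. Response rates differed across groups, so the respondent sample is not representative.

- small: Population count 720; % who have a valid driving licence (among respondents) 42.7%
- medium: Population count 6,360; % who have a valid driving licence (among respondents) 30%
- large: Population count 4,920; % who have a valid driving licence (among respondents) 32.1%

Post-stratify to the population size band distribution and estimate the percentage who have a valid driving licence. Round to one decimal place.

Weight each group's respondent value by its population share:
  small: (720/12,000) × 42.7 = 2.562
  medium: (6,360/12,000) × 30 = 15.9
  large: (4,920/12,000) × 32.1 = 13.161
Post-stratified estimate = 31.623 → 31.6%.

31.6%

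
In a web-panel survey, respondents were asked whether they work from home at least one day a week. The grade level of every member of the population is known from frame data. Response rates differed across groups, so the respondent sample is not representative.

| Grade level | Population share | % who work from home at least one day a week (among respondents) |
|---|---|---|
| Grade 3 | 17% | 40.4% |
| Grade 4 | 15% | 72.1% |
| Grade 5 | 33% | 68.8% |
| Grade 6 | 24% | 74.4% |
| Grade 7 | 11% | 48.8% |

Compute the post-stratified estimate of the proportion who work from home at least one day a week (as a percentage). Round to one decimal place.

63.6%

Each cell contributes population-share × respondent value:
  Grade 3: 0.17 × 40.4 = 6.868
  Grade 4: 0.15 × 72.1 = 10.815
  Grade 5: 0.33 × 68.8 = 22.704
  Grade 6: 0.24 × 74.4 = 17.856
  Grade 7: 0.11 × 48.8 = 5.368
Post-stratified estimate = 63.611 → 63.6%.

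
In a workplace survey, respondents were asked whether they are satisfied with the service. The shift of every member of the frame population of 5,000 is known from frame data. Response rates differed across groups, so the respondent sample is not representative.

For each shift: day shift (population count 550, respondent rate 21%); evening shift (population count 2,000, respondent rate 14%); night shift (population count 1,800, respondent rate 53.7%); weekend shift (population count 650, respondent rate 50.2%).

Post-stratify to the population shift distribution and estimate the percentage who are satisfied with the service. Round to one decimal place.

33.8%

Each cell contributes population-share × respondent value:
  day shift: (550/5,000) × 21 = 2.31
  evening shift: (2,000/5,000) × 14 = 5.6
  night shift: (1,800/5,000) × 53.7 = 19.332
  weekend shift: (650/5,000) × 50.2 = 6.526
Post-stratified estimate = 33.768 → 33.8%.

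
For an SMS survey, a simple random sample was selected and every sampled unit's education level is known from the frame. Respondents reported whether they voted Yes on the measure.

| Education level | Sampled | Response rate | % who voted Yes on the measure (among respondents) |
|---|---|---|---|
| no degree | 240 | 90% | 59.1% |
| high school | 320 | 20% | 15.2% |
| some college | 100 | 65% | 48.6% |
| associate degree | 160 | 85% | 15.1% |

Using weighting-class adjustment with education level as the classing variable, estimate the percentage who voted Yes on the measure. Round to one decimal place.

32.1%

Each respondent's weight = sampled/responded in their class; summing within a class gives n_sampled, so:
  no degree: 240 × 59.1 = 14,184
  high school: 320 × 15.2 = 4864
  some college: 100 × 48.6 = 4860
  associate degree: 160 × 15.1 = 2416
Adjusted estimate = 26,324 / 820 = 32.1024 → 32.1%.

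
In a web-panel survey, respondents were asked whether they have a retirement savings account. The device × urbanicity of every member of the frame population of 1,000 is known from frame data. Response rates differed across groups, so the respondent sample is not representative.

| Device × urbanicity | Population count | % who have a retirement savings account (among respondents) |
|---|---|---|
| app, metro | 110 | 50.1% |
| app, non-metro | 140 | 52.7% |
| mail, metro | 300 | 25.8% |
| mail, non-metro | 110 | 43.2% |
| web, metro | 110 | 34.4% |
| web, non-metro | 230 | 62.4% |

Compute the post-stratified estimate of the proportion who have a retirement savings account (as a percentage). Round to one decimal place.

Each cell contributes population-share × respondent value:
  app, metro: (110/1,000) × 50.1 = 5.511
  app, non-metro: (140/1,000) × 52.7 = 7.378
  mail, metro: (300/1,000) × 25.8 = 7.74
  mail, non-metro: (110/1,000) × 43.2 = 4.752
  web, metro: (110/1,000) × 34.4 = 3.784
  web, non-metro: (230/1,000) × 62.4 = 14.352
Post-stratified estimate = 43.517 → 43.5%.

43.5%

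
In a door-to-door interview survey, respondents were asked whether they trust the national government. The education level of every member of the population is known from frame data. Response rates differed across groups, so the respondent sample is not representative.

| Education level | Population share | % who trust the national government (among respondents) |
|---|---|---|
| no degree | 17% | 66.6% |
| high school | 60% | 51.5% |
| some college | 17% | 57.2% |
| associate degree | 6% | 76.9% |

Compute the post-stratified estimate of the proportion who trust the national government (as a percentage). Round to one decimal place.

Post-stratification weights by population share, not respondent share:
  no degree: 0.17 × 66.6 = 11.322
  high school: 0.6 × 51.5 = 30.9
  some college: 0.17 × 57.2 = 9.724
  associate degree: 0.06 × 76.9 = 4.614
Post-stratified estimate = 56.56 → 56.6%.

56.6%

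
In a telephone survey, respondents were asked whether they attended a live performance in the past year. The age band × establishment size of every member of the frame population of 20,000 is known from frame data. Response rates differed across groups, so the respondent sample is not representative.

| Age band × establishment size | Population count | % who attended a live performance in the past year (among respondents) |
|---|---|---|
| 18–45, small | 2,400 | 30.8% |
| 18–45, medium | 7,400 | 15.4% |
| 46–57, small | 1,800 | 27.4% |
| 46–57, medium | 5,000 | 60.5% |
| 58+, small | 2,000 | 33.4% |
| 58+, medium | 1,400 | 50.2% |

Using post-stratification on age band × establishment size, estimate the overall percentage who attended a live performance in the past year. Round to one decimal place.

Weight each group's respondent value by its population share:
  18–45, small: (2,400/20,000) × 30.8 = 3.696
  18–45, medium: (7,400/20,000) × 15.4 = 5.698
  46–57, small: (1,800/20,000) × 27.4 = 2.466
  46–57, medium: (5,000/20,000) × 60.5 = 15.125
  58+, small: (2,000/20,000) × 33.4 = 3.34
  58+, medium: (1,400/20,000) × 50.2 = 3.514
Post-stratified estimate = 33.839 → 33.8%.

33.8%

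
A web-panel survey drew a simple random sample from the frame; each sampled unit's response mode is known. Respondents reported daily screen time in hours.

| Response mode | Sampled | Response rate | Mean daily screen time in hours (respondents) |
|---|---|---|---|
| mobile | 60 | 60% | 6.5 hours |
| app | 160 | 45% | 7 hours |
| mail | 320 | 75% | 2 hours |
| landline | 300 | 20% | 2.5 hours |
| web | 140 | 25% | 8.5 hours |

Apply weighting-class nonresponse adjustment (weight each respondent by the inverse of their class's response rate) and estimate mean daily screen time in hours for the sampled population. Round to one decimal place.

4.2

Inverse-response-rate weighting restores each class to its sampled count, so class totals weight by n_sampled:
  mobile: 60 × 6.5 = 390
  app: 160 × 7 = 1120
  mail: 320 × 2 = 640
  landline: 300 × 2.5 = 750
  web: 140 × 8.5 = 1190
Adjusted estimate = 4090 / 980 = 4.17347 → 4.2.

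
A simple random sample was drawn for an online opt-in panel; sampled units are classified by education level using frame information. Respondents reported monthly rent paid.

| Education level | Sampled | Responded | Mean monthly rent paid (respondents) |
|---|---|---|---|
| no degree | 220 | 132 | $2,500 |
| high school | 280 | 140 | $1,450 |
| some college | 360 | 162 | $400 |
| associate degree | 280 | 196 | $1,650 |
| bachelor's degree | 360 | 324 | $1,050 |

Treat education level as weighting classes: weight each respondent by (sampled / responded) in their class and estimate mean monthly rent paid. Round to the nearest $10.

$1,290

Class response rates: no degree 132/220 = 60%, high school 140/280 = 50%, some college 162/360 = 45%, associate degree 196/280 = 70%, bachelor's degree 324/360 = 90%.
Each respondent's weight = sampled/responded in their class; summing within a class gives n_sampled, so:
  no degree: 220 × 2500 = 550,000
  high school: 280 × 1450 = 406,000
  some college: 360 × 400 = 144,000
  associate degree: 280 × 1650 = 462,000
  bachelor's degree: 360 × 1050 = 378,000
Adjusted estimate = 1,940,000 / 1,500 = 1293.33 → $1,290.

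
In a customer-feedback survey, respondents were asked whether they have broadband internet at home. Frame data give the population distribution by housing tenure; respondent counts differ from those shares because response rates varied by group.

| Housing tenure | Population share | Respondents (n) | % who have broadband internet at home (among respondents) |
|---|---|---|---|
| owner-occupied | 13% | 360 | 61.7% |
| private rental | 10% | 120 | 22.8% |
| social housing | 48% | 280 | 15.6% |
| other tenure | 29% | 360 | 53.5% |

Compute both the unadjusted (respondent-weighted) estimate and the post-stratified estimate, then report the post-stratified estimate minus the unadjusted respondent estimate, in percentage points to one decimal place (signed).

Unadjusted (pooled respondent) estimate weights by respondent counts:
  (360/1120)×61.7 + (120/1120)×22.8 + (280/1120)×15.6 + (360/1120)×53.5 = 43.3714%
Post-stratified estimate weights by population shares:
  0.13×61.7 + 0.1×22.8 + 0.48×15.6 + 0.29×53.5 = 33.304%
Difference = 33.304 − 43.3714 = -10.0674 pp.

-10.1 percentage points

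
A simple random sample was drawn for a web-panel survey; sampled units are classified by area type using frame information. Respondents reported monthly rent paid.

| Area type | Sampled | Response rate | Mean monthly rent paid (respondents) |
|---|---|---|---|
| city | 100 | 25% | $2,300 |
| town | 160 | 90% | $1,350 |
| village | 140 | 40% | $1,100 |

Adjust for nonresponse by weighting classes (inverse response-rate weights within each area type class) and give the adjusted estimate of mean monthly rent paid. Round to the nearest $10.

Weighting each respondent by the inverse class response rate inflates each class back to its sampled size, so the class weight is n_sampled:
  city: 100 × 2300 = 230,000
  town: 160 × 1350 = 216,000
  village: 140 × 1100 = 154,000
Adjusted estimate = 600,000 / 400 = 1500 → $1,500.

$1,500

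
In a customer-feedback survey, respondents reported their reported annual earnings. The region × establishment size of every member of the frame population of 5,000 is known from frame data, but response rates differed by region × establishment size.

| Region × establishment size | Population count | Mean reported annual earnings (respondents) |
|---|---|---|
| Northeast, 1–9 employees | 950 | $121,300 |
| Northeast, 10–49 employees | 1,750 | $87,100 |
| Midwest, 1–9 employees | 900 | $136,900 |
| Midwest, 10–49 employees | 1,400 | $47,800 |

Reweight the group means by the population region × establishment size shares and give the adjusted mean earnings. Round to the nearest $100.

Each cell contributes population-share × respondent value:
  Northeast, 1–9 employees: (950/5,000) × 121,300 = 23,047
  Northeast, 10–49 employees: (1,750/5,000) × 87,100 = 30,485
  Midwest, 1–9 employees: (900/5,000) × 136,900 = 24,642
  Midwest, 10–49 employees: (1,400/5,000) × 47,800 = 13,384
Post-stratified estimate = 91,558 → $91,600.

$91,600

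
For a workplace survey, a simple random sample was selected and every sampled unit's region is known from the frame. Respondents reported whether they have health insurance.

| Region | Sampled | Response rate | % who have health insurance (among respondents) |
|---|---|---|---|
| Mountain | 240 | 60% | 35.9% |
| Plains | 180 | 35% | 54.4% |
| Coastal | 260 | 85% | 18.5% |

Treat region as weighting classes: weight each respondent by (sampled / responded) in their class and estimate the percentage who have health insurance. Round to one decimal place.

Weighting each respondent by the inverse class response rate inflates each class back to its sampled size, so the class weight is n_sampled:
  Mountain: 240 × 35.9 = 8616
  Plains: 180 × 54.4 = 9792
  Coastal: 260 × 18.5 = 4810
Adjusted estimate = 23,218 / 680 = 34.1441 → 34.1%.

34.1%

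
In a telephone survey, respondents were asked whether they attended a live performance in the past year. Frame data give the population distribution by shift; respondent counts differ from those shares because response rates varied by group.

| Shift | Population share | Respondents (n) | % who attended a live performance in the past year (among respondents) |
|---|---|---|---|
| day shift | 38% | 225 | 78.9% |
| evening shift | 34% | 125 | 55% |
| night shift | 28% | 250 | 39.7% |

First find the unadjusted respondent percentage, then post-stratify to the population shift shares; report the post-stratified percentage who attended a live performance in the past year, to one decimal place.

59.8%

Naive respondent-only estimate (weights = respondent counts):
  (225/600)×78.9 + (125/600)×55 + (250/600)×39.7 = 57.5875%
Post-stratified estimate weights by population shares:
  0.38×78.9 + 0.34×55 + 0.28×39.7 = 59.798%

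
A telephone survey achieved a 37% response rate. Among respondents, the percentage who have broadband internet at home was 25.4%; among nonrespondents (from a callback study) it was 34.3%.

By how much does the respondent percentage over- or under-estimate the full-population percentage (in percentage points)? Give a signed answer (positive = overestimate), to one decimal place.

-5.6 percentage points

Nonresponse fraction = 1 − 0.37 = 0.63.
Bias = (nonresponse fraction) × (respondent percentage − nonrespondent percentage)
     = 0.63 × (25.4 − 34.3) = 0.63 × -8.9 = -5.607.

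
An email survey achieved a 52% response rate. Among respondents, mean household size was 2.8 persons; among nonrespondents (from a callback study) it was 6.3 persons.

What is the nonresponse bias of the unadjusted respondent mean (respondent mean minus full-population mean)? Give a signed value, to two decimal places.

Nonresponse fraction = 1 − 0.52 = 0.48.
Bias = (nonresponse fraction) × (respondent mean − nonrespondent mean)
     = 0.48 × (2.8 − 6.3) = 0.48 × -3.5 = -1.68.

-1.68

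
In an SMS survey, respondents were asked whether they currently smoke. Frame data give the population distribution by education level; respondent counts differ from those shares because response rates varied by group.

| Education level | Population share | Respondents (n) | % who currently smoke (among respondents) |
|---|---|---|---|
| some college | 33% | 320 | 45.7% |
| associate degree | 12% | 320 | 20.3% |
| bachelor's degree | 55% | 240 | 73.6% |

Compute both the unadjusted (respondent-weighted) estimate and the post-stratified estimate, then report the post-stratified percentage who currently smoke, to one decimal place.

Naive respondent-only estimate (weights = respondent counts):
  (320/880)×45.7 + (320/880)×20.3 + (240/880)×73.6 = 44.0727%
Post-stratified estimate weights by population shares:
  0.33×45.7 + 0.12×20.3 + 0.55×73.6 = 57.997%

58.0%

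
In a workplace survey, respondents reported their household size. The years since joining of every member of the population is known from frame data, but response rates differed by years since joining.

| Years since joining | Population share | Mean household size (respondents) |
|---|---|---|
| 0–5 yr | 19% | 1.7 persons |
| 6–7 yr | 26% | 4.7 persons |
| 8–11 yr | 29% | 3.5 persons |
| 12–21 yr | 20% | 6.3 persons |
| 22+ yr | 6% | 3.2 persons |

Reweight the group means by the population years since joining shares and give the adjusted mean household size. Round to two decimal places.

4.01

Post-stratification weights by population share, not respondent share:
  0–5 yr: 0.19 × 1.7 = 0.323
  6–7 yr: 0.26 × 4.7 = 1.222
  8–11 yr: 0.29 × 3.5 = 1.015
  12–21 yr: 0.2 × 6.3 = 1.26
  22+ yr: 0.06 × 3.2 = 0.192
Post-stratified estimate = 4.012 → 4.01.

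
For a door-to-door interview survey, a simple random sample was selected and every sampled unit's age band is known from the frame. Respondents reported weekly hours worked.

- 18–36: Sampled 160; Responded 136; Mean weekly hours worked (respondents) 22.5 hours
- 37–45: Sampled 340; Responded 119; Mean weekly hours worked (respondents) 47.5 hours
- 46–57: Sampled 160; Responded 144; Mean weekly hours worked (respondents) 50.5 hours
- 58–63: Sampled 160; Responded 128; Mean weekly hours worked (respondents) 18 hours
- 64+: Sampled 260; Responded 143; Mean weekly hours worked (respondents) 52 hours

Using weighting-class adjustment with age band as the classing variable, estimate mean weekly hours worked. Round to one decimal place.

Response rates by class: 18–36 136/160 = 85%, 37–45 119/340 = 35%, 46–57 144/160 = 90%, 58–63 128/160 = 80%, 64+ 143/260 = 55%.
Inverse-response-rate weighting restores each class to its sampled count, so class totals weight by n_sampled:
  18–36: 160 × 22.5 = 3600
  37–45: 340 × 47.5 = 16,150
  46–57: 160 × 50.5 = 8080
  58–63: 160 × 18 = 2880
  64+: 260 × 52 = 13,520
Adjusted estimate = 44,230 / 1,080 = 40.9537 → 41.0.

41.0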